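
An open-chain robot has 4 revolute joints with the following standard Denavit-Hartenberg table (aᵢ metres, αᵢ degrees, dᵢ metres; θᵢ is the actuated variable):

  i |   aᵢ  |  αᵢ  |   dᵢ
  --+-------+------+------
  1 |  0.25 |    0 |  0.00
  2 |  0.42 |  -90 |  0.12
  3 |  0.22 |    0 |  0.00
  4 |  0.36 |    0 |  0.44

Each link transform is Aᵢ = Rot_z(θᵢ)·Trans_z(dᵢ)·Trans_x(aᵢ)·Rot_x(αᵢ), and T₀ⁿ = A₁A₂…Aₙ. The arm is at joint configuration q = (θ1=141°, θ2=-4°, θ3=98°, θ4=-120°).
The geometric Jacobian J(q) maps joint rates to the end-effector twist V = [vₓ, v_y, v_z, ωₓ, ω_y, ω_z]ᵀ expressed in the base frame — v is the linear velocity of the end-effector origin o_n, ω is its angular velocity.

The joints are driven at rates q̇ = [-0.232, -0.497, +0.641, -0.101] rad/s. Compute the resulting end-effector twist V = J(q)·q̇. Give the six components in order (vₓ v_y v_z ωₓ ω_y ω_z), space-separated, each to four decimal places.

o_n = [-1.0233, 0.3287, 0.0370]
J₁: ẑ×o_n = [-0.3287, -1.0233, 0.0000], ω = ẑ
J2: z=[0.0000, 0.0000, 1.0000] o=[-0.1943, 0.1573, 0.0000] → [-0.1714, -0.8290, 0.0000, 0.0000, 0.0000, 1.0000]
J3: z=[-0.6820, -0.7314, 0.0000] o=[-0.5015, 0.4438, 0.1200] → [0.0607, -0.0566, -0.3032, -0.6820, -0.7314, 0.0000]
J4: z=[-0.6820, -0.7314, 0.0000] o=[-0.4791, 0.4229, -0.0979] → [-0.0986, 0.0920, -0.3338, -0.6820, -0.7314, 0.0000]
V = J·q̇ = [0.2103, 0.6038, -0.1606, -0.3683, -0.3949, -0.7290]

0.2103 0.6038 -0.1606 -0.3683 -0.3949 -0.7290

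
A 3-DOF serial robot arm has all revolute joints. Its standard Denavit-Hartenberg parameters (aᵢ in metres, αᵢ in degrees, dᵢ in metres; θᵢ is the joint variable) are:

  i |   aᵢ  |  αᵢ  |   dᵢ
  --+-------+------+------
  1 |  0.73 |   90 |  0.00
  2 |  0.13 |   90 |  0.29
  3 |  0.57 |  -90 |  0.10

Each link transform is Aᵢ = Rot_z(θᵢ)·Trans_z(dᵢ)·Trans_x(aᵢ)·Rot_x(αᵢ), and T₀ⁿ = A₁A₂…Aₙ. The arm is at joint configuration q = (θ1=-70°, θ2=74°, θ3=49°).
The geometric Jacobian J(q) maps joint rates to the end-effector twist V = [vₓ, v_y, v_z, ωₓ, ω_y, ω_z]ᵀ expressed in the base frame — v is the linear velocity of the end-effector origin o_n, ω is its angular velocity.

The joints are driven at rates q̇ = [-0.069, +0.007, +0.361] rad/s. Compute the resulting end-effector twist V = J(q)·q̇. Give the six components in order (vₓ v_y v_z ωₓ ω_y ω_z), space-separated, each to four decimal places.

-0.2222 0.0210 -0.1476 0.1121 -0.3285 -0.1685

o_n = [-0.3467, -1.1532, 0.4569]
J₁: ẑ×o_n = [1.1532, -0.3467, 0.0000], ω = ẑ
J2: z=[-0.9397, -0.3420, 0.0000] o=[0.2497, -0.6860, 0.0000] → [-0.1563, 0.4293, 0.2350, -0.9397, -0.3420, 0.0000]
J3: z=[0.3288, -0.9033, -0.2756] o=[-0.0106, -0.8188, 0.1250] → [-0.3920, -0.0165, -0.4135, 0.3288, -0.9033, -0.2756]
V = J·q̇ = [-0.2222, 0.0210, -0.1476, 0.1121, -0.3285, -0.1685]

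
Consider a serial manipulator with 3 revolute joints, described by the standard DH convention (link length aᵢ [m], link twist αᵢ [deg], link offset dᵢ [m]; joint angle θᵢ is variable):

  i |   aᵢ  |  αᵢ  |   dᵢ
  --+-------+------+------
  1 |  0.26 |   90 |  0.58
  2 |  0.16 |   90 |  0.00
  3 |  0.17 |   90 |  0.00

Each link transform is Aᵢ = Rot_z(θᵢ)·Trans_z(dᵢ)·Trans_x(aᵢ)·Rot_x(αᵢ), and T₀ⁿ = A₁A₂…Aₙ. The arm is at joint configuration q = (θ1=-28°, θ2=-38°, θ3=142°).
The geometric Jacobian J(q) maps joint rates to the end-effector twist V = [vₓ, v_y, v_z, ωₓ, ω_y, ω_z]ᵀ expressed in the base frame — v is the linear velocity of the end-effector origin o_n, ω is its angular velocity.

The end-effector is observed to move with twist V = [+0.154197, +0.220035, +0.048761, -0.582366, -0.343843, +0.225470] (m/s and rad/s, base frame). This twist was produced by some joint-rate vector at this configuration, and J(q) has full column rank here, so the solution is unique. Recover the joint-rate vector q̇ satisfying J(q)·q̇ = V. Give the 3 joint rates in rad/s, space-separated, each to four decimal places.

o_n = [0.1985, -0.2241, 0.5640]
J₁: ẑ×o_n = [0.2241, 0.1985, -0.0000], ω = ẑ
J2: z=[-0.4695, -0.8829, 0.0000] o=[0.2296, -0.1221, 0.5800] → [0.0142, -0.0075, 0.0205, -0.4695, -0.8829, 0.0000]
J3: z=[-0.5436, 0.2890, -0.7880] o=[0.3409, -0.1813, 0.4815] → [-0.0099, 0.1570, 0.0644, -0.5436, 0.2890, -0.7880]
q̇ = J⁺·V = [0.6770, 0.5770, 0.5730]

0.6770 0.5770 0.5730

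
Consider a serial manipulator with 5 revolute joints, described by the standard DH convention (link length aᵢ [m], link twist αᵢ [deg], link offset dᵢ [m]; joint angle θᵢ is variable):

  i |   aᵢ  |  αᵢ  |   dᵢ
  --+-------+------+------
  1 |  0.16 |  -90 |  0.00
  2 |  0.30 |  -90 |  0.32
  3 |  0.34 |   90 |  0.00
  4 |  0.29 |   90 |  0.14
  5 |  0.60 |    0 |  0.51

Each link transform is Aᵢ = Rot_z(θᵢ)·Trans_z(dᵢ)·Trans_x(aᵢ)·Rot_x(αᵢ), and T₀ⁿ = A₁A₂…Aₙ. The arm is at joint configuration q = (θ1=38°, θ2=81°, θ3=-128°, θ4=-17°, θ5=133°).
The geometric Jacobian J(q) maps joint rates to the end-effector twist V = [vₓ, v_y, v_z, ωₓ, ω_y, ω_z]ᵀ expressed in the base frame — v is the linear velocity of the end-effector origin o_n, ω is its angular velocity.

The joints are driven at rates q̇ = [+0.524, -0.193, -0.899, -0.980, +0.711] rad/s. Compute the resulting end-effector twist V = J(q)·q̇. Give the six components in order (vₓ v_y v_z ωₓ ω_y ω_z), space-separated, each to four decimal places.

o_n = [0.4385, 0.3734, 0.2718]
J₁: ẑ×o_n = [-0.3734, 0.4385, 0.0000], ω = ẑ
J2: z=[-0.6157, 0.7880, 0.0000] o=[0.1261, 0.0985, 0.0000] → [0.2142, 0.1673, -0.4155, -0.6157, 0.7880, 0.0000]
J3: z=[-0.7783, -0.6081, -0.1564] o=[-0.0339, 0.3796, -0.2963] → [-0.3464, 0.3682, 0.2921, -0.7783, -0.6081, -0.1564]
J4: z=[0.2819, -0.5610, 0.7783] o=[-0.2247, 0.5705, -0.0896] → [-0.0493, 0.4143, 0.3165, 0.2819, -0.5610, 0.7783]
J5: z=[0.9083, 0.4173, -0.0282] o=[-0.2748, 0.6993, 0.2013] → [0.0202, -0.0841, -0.5937, 0.9083, 0.4173, -0.0282]
V = J·q̇ = [0.1371, -0.5994, -0.9148, 1.1881, 1.2411, -0.1181]

0.1371 -0.5994 -0.9148 1.1881 1.2411 -0.1181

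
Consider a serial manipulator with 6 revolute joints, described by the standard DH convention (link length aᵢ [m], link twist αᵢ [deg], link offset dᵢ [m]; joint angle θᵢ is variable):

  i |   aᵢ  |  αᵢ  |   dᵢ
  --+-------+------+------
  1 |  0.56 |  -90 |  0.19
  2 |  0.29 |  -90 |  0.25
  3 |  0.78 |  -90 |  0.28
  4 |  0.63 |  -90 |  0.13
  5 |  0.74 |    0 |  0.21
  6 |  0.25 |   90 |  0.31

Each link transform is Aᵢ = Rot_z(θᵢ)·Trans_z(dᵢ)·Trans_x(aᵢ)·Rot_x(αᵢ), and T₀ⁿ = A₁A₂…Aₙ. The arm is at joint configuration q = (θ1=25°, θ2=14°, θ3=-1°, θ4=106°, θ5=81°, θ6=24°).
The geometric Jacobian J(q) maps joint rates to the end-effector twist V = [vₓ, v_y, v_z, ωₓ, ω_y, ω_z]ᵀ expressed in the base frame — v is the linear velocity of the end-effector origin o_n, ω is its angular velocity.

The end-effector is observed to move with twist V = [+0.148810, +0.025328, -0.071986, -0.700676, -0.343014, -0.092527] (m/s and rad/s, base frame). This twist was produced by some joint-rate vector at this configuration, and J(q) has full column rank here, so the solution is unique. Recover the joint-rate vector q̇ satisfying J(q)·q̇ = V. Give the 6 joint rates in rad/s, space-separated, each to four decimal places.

o_n = [0.4193, 1.4025, 0.3255]
J₁: ẑ×o_n = [-1.4025, 0.4193, 0.0000], ω = ẑ
J2: z=[-0.4226, 0.9063, 0.0000] o=[0.5075, 0.2367, 0.1900] → [0.1228, 0.0573, -0.4127, -0.4226, 0.9063, 0.0000]
J3: z=[-0.2193, -0.1022, -0.9703] o=[0.6569, 0.5822, 0.1198] → [0.7749, 0.2756, -0.2041, -0.2193, -0.1022, -0.9703]
J4: z=[0.4379, -0.8990, -0.0042] o=[1.2756, 0.8857, -0.3405] → [-0.5966, -0.2880, -0.5435, 0.4379, -0.8990, -0.0042]
J5: z=[-0.8985, -0.4375, -0.0349] o=[1.3139, 0.7568, 0.2886] → [0.0064, 0.0645, -0.9716, -0.8985, -0.4375, -0.0349]
J6: z=[-0.8985, -0.4375, -0.0349] o=[0.8017, 1.3198, 0.4000] → [0.0355, -0.0536, -0.2416, -0.8985, -0.4375, -0.0349]
q̇ = J⁺·V = [0.0090, -0.1610, 0.0780, -0.1590, 0.0350, 0.7240]

0.0090 -0.1610 0.0780 -0.1590 0.0350 0.7240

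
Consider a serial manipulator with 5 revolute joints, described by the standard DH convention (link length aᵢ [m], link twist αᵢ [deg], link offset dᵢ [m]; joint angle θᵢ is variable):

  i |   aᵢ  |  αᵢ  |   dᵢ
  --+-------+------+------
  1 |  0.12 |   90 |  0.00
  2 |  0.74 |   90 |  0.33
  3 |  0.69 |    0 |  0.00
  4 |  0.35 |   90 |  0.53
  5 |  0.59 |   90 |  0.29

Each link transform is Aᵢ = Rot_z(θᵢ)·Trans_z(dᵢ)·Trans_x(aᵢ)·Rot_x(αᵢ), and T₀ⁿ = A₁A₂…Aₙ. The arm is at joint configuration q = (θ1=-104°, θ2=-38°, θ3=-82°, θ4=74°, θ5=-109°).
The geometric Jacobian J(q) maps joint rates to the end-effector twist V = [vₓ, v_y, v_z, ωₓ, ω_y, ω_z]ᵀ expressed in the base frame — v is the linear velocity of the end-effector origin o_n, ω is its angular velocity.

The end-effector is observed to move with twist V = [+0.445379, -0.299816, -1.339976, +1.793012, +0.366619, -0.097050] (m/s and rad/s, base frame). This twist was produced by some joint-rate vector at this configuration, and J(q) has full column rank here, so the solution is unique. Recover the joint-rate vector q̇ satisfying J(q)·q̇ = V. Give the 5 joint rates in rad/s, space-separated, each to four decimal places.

o_n = [0.4281, -1.0213, -0.5642]
J₁: ẑ×o_n = [1.0213, 0.4281, -0.0000], ω = ẑ
J2: z=[-0.9703, 0.2419, 0.0000] o=[-0.0290, -0.1164, 0.0000] → [-0.1365, -0.5474, 0.7674, -0.9703, 0.2419, 0.0000]
J3: z=[0.1489, 0.5974, -0.7880] o=[-0.4903, -0.6024, -0.4556] → [-0.3949, -0.7075, -0.6110, 0.1489, 0.5974, -0.7880]
J4: z=[0.1489, 0.5974, -0.7880] o=[0.1544, -0.8411, -0.5147] → [-0.1715, -0.2083, -0.1903, 0.1489, 0.5974, -0.7880]
J5: z=[0.9874, -0.1332, 0.0857] o=[0.2145, -0.8013, -1.1457] → [-0.0586, -0.5559, -0.1887, 0.9874, -0.1332, 0.0857]
q̇ = J⁺·V = [0.7290, -0.8430, 0.7670, 0.3700, 0.8160]

0.7290 -0.8430 0.7670 0.3700 0.8160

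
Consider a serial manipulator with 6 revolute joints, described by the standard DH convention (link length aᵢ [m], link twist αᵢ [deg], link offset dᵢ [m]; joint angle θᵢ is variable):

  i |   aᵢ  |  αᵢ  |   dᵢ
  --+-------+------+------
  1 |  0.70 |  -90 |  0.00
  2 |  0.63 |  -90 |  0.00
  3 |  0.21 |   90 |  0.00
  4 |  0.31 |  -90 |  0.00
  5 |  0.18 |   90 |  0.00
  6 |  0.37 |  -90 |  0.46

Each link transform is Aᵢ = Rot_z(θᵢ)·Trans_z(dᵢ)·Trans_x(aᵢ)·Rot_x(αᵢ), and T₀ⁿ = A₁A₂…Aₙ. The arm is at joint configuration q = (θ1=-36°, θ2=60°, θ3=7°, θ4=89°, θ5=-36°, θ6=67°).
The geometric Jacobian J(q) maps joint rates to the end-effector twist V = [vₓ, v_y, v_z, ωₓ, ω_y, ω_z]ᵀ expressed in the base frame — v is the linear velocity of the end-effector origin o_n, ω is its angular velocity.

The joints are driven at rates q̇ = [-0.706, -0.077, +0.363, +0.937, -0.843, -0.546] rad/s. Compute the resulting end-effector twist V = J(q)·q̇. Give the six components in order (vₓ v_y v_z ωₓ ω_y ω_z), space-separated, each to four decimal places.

0.6077 -0.8866 0.3152 0.0791 0.3271 -1.8222

o_n = [0.9201, 0.0410, -0.6514]
J₁: ẑ×o_n = [-0.0410, 0.9201, 0.0000], ω = ẑ
J2: z=[0.5878, 0.8090, 0.0000] o=[0.5663, -0.4114, 0.0000] → [-0.5270, 0.3829, -0.0203, 0.5878, 0.8090, 0.0000]
J3: z=[-0.7006, 0.5090, -0.5000] o=[0.8212, -0.5966, -0.5456] → [0.2649, -0.1236, -0.4971, -0.7006, 0.5090, -0.5000]
J4: z=[0.6327, 0.7672, -0.1055] o=[0.8904, -0.6786, -0.7261] → [0.1333, -0.0504, 0.4325, 0.6327, 0.7672, -0.1055]
J5: z=[-0.3420, 0.3991, 0.8507] o=[0.6750, -0.5229, -0.8857] → [-0.3862, 0.2887, -0.2907, -0.3420, 0.3991, 0.8507]
J6: z=[0.9202, 0.3255, 0.2173] o=[0.6408, -0.3686, -0.9719] → [0.0153, -0.2342, 0.2860, 0.9202, 0.3255, 0.2173]
V = J·q̇ = [0.6077, -0.8866, 0.3152, 0.0791, 0.3271, -1.8222]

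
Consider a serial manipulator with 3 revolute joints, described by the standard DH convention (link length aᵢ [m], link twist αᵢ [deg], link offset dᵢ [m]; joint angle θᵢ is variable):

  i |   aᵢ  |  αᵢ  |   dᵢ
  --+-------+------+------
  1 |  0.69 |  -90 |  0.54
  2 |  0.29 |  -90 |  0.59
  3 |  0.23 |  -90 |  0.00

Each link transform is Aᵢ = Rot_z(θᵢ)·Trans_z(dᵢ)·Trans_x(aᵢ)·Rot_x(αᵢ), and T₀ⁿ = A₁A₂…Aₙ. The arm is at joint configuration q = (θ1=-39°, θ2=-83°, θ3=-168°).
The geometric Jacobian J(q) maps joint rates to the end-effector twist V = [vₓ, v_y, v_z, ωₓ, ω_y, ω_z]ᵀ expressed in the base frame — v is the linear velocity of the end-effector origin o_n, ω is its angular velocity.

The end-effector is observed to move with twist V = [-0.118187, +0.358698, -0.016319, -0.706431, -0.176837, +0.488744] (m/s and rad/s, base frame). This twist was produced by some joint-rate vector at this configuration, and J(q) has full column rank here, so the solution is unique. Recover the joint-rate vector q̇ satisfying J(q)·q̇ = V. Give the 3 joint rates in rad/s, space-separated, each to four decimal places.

0.4350 -0.5820 -0.4410

o_n = [0.9438, 0.0565, 0.6045]
J₁: ẑ×o_n = [-0.0565, 0.9438, 0.0000], ω = ẑ
J2: z=[0.6293, 0.7771, 0.0000] o=[0.5362, -0.4342, 0.5400] → [0.0502, -0.0406, -0.0079, 0.6293, 0.7771, 0.0000]
J3: z=[0.7714, -0.6246, -0.1219] o=[0.9350, 0.0020, 0.8278] → [0.1461, 0.1712, 0.0475, 0.7714, -0.6246, -0.1219]
q̇ = J⁺·V = [0.4350, -0.5820, -0.4410]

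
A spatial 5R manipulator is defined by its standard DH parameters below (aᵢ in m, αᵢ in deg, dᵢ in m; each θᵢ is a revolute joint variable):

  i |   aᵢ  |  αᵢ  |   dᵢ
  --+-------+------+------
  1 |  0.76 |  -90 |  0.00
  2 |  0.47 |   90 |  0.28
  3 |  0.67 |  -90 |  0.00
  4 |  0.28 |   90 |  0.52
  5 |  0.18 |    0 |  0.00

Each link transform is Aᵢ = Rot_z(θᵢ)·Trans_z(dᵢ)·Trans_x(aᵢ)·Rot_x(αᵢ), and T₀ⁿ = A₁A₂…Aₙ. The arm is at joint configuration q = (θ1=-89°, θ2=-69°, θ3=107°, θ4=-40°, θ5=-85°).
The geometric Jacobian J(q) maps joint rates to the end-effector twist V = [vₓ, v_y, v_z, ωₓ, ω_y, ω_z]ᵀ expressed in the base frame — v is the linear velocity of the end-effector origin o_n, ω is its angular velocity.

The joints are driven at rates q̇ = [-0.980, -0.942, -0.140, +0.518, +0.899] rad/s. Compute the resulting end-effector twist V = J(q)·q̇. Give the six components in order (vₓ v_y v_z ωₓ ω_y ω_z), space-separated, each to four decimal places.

o_n = [1.0470, -0.5221, -0.0420]
J₁: ẑ×o_n = [0.5221, 1.0470, -0.0000], ω = ẑ
J2: z=[0.9998, 0.0175, 0.0000] o=[0.0133, -0.7599, 0.0000] → [-0.0007, 0.0420, 0.2197, 0.9998, 0.0175, 0.0000]
J3: z=[-0.0163, 0.9334, 0.3584] o=[0.2962, -0.9234, 0.4388] → [-0.5926, 0.2612, -0.7074, -0.0163, 0.9334, 0.3584]
J4: z=[-0.2983, 0.3376, -0.8928] o=[0.9356, -0.8420, 0.2559] → [0.1851, -0.1883, -0.1331, -0.2983, 0.3376, -0.8928]
J5: z=[-0.6259, 0.6370, 0.4500] o=[0.9822, -0.4725, -0.2024] → [0.1245, 0.1296, -0.0102, -0.6259, 0.6370, 0.4500]
V = J·q̇ = [-0.2202, -1.0832, -0.1860, -1.6568, 0.6004, -1.0881]

-0.2202 -1.0832 -0.1860 -1.6568 0.6004 -1.0881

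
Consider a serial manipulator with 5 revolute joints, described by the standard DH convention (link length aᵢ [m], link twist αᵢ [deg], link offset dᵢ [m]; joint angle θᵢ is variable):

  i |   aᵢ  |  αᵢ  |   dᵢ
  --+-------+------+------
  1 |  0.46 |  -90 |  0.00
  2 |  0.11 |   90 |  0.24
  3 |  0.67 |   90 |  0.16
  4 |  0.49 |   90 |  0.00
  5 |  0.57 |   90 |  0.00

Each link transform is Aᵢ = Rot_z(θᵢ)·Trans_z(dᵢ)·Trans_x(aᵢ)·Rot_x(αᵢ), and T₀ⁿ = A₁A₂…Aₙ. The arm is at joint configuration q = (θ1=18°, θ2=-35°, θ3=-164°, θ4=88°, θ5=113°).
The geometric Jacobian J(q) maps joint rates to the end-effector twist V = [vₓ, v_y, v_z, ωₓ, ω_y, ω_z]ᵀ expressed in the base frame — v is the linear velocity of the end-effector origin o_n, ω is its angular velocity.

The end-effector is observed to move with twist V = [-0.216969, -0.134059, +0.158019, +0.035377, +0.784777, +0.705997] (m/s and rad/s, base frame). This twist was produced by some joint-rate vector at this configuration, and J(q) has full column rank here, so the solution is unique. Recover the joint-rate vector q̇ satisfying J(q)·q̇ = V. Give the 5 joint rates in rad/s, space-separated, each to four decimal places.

0.0160 -0.2970 0.3760 0.8210 -0.8830

o_n = [-0.5034, 0.4222, -0.0445]
J₁: ẑ×o_n = [-0.4222, -0.5034, 0.0000], ω = ẑ
J2: z=[-0.3090, 0.9511, 0.0000] o=[0.4375, 0.1421, 0.0000] → [-0.0424, -0.0138, 0.8083, -0.3090, 0.9511, 0.0000]
J3: z=[-0.5455, -0.1772, 0.8192] o=[0.4490, 0.3982, 0.0631] → [-0.0006, -0.8389, -0.1819, -0.5455, -0.1772, 0.8192]
J4: z=[-0.5118, 0.8444, -0.1581] o=[-0.0829, 0.0312, -0.1753] → [0.1722, 0.1334, 0.1549, -0.5118, 0.8444, -0.1581]
J5: z=[-0.6443, -0.4990, -0.5796] o=[-0.3614, -0.0642, 0.2165] → [0.4122, -0.0859, -0.3842, -0.6443, -0.4990, -0.5796]
q̇ = J⁺·V = [0.0160, -0.2970, 0.3760, 0.8210, -0.8830]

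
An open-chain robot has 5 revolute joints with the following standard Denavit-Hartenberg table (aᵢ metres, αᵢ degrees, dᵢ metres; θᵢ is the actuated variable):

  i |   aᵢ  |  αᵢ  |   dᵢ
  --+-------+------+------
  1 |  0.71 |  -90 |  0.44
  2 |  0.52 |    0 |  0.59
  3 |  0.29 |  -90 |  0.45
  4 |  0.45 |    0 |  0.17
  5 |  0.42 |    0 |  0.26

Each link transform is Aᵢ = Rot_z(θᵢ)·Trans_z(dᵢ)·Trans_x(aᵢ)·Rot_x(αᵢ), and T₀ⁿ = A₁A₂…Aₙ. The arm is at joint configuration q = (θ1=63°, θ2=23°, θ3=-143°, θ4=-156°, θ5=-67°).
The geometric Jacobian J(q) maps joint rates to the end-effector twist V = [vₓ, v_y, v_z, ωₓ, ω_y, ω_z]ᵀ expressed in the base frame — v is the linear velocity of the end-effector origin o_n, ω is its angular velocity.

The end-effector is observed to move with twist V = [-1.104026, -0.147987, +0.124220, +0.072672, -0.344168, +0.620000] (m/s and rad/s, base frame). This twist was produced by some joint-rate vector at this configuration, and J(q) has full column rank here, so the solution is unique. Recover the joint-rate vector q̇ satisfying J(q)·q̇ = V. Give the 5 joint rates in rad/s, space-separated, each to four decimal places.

0.7780 -0.1210 -0.1000 -0.8940 0.5780

o_n = [-0.0286, 2.0069, 0.0809]
J₁: ẑ×o_n = [-2.0069, -0.0286, 0.0000], ω = ẑ
J2: z=[-0.8910, 0.4540, 0.0000] o=[0.3223, 0.6326, 0.4400] → [-0.1630, -0.3199, -1.0652, -0.8910, 0.4540, 0.0000]
J3: z=[-0.8910, 0.4540, 0.0000] o=[0.0139, 1.3270, 0.2368] → [-0.0708, -0.1389, -0.5865, -0.8910, 0.4540, 0.0000]
J4: z=[0.3932, 0.7716, 0.5000] o=[-0.4528, 1.4021, 0.4880] → [-0.6165, 0.3722, -0.0896, 0.3932, 0.7716, 0.5000]
J5: z=[0.3932, 0.7716, 0.5000] o=[-0.4558, 1.7995, 0.2169] → [-0.2087, 0.2671, -0.2481, 0.3932, 0.7716, 0.5000]
q̇ = J⁺·V = [0.7780, -0.1210, -0.1000, -0.8940, 0.5780]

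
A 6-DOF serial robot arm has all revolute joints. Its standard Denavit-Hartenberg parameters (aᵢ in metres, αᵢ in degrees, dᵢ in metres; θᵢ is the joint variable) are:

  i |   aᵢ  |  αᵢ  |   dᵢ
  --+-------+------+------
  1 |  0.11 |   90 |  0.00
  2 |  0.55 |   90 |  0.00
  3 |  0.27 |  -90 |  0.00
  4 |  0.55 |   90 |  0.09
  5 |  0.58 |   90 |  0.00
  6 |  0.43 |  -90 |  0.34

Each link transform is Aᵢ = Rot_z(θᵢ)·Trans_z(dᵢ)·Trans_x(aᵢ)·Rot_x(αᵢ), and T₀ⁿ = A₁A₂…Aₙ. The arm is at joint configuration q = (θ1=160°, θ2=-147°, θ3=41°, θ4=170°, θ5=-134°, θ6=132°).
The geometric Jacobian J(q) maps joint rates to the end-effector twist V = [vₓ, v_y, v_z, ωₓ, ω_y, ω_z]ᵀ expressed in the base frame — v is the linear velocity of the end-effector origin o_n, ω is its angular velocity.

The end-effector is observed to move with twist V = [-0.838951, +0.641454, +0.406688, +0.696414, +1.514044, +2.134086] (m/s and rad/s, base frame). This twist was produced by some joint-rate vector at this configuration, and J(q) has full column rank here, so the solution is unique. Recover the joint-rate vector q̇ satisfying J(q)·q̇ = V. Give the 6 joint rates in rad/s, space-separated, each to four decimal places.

0.9590 0.4550 0.3110 0.7540 -0.6690 0.7210

o_n = [0.3139, 0.1357, -0.6293]
J₁: ẑ×o_n = [-0.1357, 0.3139, 0.0000], ω = ẑ
J2: z=[0.3420, 0.9397, 0.0000] o=[-0.1034, 0.0376, 0.0000] → [-0.5914, 0.2152, -0.3586, 0.3420, 0.9397, 0.0000]
J3: z=[0.5118, -0.1863, 0.8387] o=[0.3301, -0.1201, -0.2996] → [-0.1531, 0.1552, 0.1279, 0.5118, -0.1863, 0.8387]
J4: z=[-0.2589, 0.8974, 0.3573] o=[0.5513, -0.0121, -0.4105] → [-0.2491, -0.1414, 0.1747, -0.2589, 0.8974, 0.3573]
J5: z=[-0.3618, 0.2529, -0.8973] o=[0.0354, -0.1302, -0.2358] → [0.1391, -0.3923, -0.1667, -0.3618, 0.2529, -0.8973]
J6: z=[0.4644, 0.8835, 0.0618] o=[0.5042, -0.3590, -0.4893] → [-0.1542, 0.0532, 0.3978, 0.4644, 0.8835, 0.0618]
q̇ = J⁺·V = [0.9590, 0.4550, 0.3110, 0.7540, -0.6690, 0.7210]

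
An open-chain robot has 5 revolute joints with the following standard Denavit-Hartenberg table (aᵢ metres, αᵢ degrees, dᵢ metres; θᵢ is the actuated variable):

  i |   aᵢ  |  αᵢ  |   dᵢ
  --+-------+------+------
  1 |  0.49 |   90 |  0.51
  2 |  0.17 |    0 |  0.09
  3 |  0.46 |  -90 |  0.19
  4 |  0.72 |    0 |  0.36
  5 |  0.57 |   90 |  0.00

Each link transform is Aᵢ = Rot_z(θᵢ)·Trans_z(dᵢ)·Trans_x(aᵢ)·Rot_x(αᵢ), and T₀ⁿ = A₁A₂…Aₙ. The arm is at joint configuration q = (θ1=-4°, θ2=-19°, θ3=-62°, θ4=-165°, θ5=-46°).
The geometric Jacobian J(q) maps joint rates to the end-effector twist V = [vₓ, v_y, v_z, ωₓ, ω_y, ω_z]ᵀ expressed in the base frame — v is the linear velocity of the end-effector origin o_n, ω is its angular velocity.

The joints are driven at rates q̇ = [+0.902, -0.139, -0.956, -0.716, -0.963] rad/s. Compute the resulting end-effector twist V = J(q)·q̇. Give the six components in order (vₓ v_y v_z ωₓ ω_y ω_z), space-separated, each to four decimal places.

1.1947 2.0455 -0.6427 -1.5779 1.2080 0.6393

o_n = [0.8788, -0.2347, 1.2261]
J₁: ẑ×o_n = [0.2347, 0.8788, -0.0000], ω = ẑ
J2: z=[-0.0698, -0.9976, 0.0000] o=[0.4888, -0.0342, 0.5100] → [-0.7144, 0.0500, 0.4030, -0.0698, -0.9976, 0.0000]
J3: z=[-0.0698, -0.9976, 0.0000] o=[0.6429, -0.1352, 0.4547] → [-0.7696, 0.0538, 0.2423, -0.0698, -0.9976, 0.0000]
J4: z=[0.9853, -0.0689, 0.1564] o=[0.7014, -0.3297, 0.0003] → [-0.0993, -1.1800, 0.1059, 0.9853, -0.0689, 0.1564]
J5: z=[0.9853, -0.0689, 0.1564] o=[0.9346, -0.5328, 0.7435] → [-0.0799, -0.4842, 0.2900, 0.9853, -0.0689, 0.1564]
V = J·q̇ = [1.1947, 2.0455, -0.6427, -1.5779, 1.2080, 0.6393]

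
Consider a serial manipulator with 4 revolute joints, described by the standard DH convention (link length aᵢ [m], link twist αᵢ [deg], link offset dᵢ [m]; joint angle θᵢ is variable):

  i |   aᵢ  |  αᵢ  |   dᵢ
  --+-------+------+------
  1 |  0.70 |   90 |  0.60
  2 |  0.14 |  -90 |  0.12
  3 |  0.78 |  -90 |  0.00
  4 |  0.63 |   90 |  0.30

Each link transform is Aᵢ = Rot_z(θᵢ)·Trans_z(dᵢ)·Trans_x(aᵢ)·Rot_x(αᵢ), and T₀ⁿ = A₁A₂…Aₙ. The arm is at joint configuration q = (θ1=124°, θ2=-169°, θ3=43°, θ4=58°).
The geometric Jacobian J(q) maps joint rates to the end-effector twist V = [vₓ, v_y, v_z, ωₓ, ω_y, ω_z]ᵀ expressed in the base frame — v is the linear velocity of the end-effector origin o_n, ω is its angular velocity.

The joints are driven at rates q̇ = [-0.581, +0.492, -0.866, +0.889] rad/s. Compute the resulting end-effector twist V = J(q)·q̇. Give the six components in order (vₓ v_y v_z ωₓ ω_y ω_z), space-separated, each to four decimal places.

0.7722 0.2356 -0.2165 -0.3715 0.2680 0.3848

o_n = [-0.6349, -0.5949, 0.9813]
J₁: ẑ×o_n = [0.5949, -0.6349, 0.0000], ω = ẑ
J2: z=[0.8290, 0.5592, 0.0000] o=[-0.3914, 0.5803, 0.6000] → [0.2132, -0.3161, -0.8382, 0.8290, 0.5592, 0.0000]
J3: z=[-0.1067, 0.1582, -0.9816] o=[-0.2151, 0.5335, 0.5733] → [-1.0431, 0.4556, 0.1868, -0.1067, 0.1582, -0.9816]
J4: z=[-0.9807, 0.1460, 0.1301] o=[-0.3430, -0.2282, 0.4644] → [0.1232, 0.4689, 0.4023, -0.9807, 0.1460, 0.1301]
V = J·q̇ = [0.7722, 0.2356, -0.2165, -0.3715, 0.2680, 0.3848]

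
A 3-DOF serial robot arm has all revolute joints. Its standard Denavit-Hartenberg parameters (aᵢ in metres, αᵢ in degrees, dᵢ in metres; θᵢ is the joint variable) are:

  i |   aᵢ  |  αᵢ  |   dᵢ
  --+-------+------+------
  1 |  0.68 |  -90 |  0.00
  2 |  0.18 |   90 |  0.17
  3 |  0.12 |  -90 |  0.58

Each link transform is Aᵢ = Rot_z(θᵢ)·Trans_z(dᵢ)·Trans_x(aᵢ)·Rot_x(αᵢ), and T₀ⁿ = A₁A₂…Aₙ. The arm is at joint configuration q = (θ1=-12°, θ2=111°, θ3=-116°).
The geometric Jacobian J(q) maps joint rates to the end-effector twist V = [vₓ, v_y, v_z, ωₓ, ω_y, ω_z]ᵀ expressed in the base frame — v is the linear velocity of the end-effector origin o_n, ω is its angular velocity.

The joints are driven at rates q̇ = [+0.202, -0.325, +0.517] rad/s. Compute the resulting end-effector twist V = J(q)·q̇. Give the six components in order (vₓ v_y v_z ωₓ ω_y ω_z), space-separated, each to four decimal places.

0.1158 0.1904 0.1091 0.4045 -0.4182 0.0167

o_n = [1.1630, -0.1837, -0.3268]
J₁: ẑ×o_n = [0.1837, 1.1630, -0.0000], ω = ẑ
J2: z=[0.2079, 0.9781, 0.0000] o=[0.6651, -0.1414, 0.0000] → [-0.3196, 0.0679, -0.4958, 0.2079, 0.9781, 0.0000]
J3: z=[0.9132, -0.1941, -0.3584] o=[0.6374, 0.0383, -0.1680] → [-0.0487, -0.0434, -0.1007, 0.9132, -0.1941, -0.3584]
V = J·q̇ = [0.1158, 0.1904, 0.1091, 0.4045, -0.4182, 0.0167]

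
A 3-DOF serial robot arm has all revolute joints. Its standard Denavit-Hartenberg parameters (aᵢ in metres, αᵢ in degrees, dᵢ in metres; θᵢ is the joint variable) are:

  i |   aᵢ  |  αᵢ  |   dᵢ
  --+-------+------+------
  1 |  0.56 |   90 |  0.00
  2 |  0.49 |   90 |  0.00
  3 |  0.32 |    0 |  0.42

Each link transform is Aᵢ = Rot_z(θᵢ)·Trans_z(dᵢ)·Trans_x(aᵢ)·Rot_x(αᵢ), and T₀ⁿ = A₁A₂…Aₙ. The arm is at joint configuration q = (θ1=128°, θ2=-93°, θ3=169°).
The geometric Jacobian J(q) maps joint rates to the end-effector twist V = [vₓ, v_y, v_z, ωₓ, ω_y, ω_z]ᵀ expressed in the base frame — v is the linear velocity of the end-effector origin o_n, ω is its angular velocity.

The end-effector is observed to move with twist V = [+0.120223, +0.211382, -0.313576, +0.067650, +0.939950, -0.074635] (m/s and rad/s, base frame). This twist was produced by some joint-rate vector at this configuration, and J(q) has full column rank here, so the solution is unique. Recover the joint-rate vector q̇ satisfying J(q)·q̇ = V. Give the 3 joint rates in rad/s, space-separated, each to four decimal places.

o_n = [-0.0328, 0.1411, -0.1537]
J₁: ẑ×o_n = [-0.1411, -0.0328, 0.0000], ω = ẑ
J2: z=[0.7880, 0.6157, 0.0000] o=[-0.3448, 0.4413, 0.0000] → [-0.0946, 0.1211, -0.4286, 0.7880, 0.6157, 0.0000]
J3: z=[0.6148, -0.7869, 0.0523] o=[-0.3290, 0.4211, -0.4893] → [-0.2495, -0.1909, 0.0610, 0.6148, -0.7869, 0.0523]
q̇ = J⁺·V = [-0.0380, 0.6320, -0.7000]

-0.0380 0.6320 -0.7000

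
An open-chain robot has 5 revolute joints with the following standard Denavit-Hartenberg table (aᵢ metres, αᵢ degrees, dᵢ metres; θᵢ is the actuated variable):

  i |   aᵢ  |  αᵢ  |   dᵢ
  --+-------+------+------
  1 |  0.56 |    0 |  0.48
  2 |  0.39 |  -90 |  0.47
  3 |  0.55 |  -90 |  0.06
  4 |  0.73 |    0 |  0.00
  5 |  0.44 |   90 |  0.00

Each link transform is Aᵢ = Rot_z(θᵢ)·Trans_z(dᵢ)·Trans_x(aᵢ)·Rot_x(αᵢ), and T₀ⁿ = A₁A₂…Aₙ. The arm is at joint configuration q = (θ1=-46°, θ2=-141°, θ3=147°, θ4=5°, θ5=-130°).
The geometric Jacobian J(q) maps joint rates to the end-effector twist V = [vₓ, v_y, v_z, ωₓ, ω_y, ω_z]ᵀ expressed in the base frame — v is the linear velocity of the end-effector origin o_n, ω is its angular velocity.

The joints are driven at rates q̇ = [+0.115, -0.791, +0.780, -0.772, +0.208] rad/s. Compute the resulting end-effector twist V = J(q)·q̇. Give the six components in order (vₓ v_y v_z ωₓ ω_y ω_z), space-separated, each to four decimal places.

o_n = [0.8115, -0.8142, 0.3918]
J₁: ẑ×o_n = [0.8142, 0.8115, -0.0000], ω = ẑ
J2: z=[0.0000, 0.0000, 1.0000] o=[0.3890, -0.4028, 0.4800] → [0.4114, 0.4225, -0.0000, 0.0000, 0.0000, 1.0000]
J3: z=[-0.1219, -0.9925, 0.0000] o=[0.0019, -0.3553, 0.9500] → [0.5540, -0.0680, 0.8595, -0.1219, -0.9925, 0.0000]
J4: z=[0.5406, -0.0664, 0.8387] o=[0.4524, -0.4711, 0.6504] → [0.3049, 0.4410, -0.1617, 0.5406, -0.0664, 0.8387]
J5: z=[0.5406, -0.0664, 0.8387] o=[1.0655, -0.4822, 0.2544] → [0.2693, -0.2873, -0.1963, 0.5406, -0.0664, 0.8387]
V = J·q̇ = [0.0210, -0.6941, 0.7544, -0.3999, -0.7368, -1.1490]

0.0210 -0.6941 0.7544 -0.3999 -0.7368 -1.1490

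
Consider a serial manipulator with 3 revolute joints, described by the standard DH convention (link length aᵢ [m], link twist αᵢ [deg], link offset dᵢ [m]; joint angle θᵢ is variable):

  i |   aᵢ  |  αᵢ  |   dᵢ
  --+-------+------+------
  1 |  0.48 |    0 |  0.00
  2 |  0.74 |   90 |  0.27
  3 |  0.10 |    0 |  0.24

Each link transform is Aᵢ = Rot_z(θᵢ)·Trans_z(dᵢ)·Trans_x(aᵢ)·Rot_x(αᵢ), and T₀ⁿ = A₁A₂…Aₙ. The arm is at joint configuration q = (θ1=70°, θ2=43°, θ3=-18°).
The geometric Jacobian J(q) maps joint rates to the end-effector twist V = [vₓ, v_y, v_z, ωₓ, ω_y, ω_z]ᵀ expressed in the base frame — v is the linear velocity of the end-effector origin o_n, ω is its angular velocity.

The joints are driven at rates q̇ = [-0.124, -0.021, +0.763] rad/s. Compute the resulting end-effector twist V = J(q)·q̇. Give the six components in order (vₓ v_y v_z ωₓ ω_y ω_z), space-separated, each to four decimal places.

0.1718 0.0166 0.0726 0.7023 0.2981 -0.1450

o_n = [0.0588, 1.3135, 0.2391]
J₁: ẑ×o_n = [-1.3135, 0.0588, 0.0000], ω = ẑ
J2: z=[0.0000, 0.0000, 1.0000] o=[0.1642, 0.4511, 0.0000] → [-0.8625, -0.1054, 0.0000, 0.0000, 0.0000, 1.0000]
J3: z=[0.9205, 0.3907, 0.0000] o=[-0.1250, 1.1322, 0.2700] → [-0.0121, 0.0284, 0.0951, 0.9205, 0.3907, 0.0000]
V = J·q̇ = [0.1718, 0.0166, 0.0726, 0.7023, 0.2981, -0.1450]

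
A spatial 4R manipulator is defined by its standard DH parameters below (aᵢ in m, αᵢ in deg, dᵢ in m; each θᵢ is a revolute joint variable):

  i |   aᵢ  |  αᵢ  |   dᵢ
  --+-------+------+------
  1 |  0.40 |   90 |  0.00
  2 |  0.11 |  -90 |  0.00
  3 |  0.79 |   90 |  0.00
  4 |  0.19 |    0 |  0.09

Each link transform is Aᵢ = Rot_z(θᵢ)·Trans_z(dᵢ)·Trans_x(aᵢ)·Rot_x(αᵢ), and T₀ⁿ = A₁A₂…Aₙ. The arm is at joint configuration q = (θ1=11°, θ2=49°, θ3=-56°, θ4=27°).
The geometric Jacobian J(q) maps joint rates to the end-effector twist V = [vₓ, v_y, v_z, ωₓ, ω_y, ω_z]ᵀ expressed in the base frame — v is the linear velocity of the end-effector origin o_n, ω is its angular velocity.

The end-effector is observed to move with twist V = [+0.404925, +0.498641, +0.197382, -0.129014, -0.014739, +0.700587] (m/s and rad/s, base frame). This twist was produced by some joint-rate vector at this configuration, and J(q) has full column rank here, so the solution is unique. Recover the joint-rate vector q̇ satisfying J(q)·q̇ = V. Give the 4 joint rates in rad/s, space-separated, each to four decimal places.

o_n = [0.8584, -0.6946, 0.4881]
J₁: ẑ×o_n = [0.6946, 0.8584, -0.0000], ω = ẑ
J2: z=[0.1908, -0.9816, 0.0000] o=[0.3927, 0.0763, 0.0000] → [-0.4792, -0.0931, 0.3100, 0.1908, -0.9816, 0.0000]
J3: z=[-0.7408, -0.1440, 0.6561] o=[0.4635, 0.0901, 0.0830] → [0.4565, 0.5592, 0.6382, -0.7408, -0.1440, 0.6561]
J4: z=[-0.4272, -0.6527, -0.6257] o=[0.8730, -0.4975, 0.4164] → [-0.1701, 0.0398, 0.0747, -0.4272, -0.6527, -0.6257]
q̇ = J⁺·V = [0.4090, 0.0810, 0.2890, -0.1630]

0.4090 0.0810 0.2890 -0.1630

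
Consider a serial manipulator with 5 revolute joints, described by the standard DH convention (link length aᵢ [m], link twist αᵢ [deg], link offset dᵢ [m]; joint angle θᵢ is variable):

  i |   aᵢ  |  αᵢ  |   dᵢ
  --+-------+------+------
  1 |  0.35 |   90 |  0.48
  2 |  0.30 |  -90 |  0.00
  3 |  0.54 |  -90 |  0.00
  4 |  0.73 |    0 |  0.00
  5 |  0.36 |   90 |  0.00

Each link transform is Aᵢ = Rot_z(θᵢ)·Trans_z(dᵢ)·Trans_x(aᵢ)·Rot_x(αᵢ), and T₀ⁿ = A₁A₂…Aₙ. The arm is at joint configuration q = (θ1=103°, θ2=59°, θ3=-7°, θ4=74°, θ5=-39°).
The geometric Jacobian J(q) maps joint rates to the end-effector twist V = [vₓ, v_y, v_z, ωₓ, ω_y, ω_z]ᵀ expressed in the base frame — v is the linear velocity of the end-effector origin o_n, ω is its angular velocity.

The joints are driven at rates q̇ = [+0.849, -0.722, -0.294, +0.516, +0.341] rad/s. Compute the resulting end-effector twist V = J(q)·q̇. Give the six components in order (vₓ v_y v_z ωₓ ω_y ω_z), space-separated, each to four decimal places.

-1.4045 0.2941 -1.7301 -1.6011 -0.0558 0.7871

o_n = [-0.2847, 1.7946, 1.1509]
J₁: ẑ×o_n = [-1.7946, -0.2847, 0.0000], ω = ẑ
J2: z=[0.9744, 0.2250, 0.0000] o=[-0.0787, 0.3410, 0.4800] → [0.1509, -0.6537, 1.4627, 0.9744, 0.2250, 0.0000]
J3: z=[0.1928, -0.8352, 0.5150] o=[-0.1135, 0.4916, 0.7372] → [-1.0167, -0.1680, 0.1082, 0.1928, -0.8352, 0.5150]
J4: z=[-0.9812, -0.1621, 0.1045] o=[-0.1115, 0.7754, 1.1966] → [-0.0991, -0.0629, -1.0282, -0.9812, -0.1621, 0.1045]
J5: z=[-0.9812, -0.1621, 0.1045] o=[-0.2460, 1.4672, 1.0063] → [-0.0576, 0.1378, -0.3276, -0.9812, -0.1621, 0.1045]
V = J·q̇ = [-1.4045, 0.2941, -1.7301, -1.6011, -0.0558, 0.7871]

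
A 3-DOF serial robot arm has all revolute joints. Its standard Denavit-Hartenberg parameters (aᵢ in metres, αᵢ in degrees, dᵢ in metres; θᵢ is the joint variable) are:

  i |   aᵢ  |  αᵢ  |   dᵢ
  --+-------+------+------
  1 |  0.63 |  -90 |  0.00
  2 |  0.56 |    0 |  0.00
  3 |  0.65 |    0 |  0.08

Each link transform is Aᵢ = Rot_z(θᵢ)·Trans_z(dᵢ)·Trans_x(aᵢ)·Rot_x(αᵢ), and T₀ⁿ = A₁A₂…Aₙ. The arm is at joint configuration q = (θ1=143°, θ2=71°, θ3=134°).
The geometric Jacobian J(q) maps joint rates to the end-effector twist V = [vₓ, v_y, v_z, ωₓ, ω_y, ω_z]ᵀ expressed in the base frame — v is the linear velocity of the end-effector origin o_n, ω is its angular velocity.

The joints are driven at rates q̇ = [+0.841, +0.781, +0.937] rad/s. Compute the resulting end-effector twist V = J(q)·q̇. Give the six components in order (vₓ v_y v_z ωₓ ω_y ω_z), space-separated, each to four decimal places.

o_n = [-0.2264, 0.0704, -0.2548]
J₁: ẑ×o_n = [-0.0704, -0.2264, 0.0000], ω = ẑ
J2: z=[-0.6018, -0.7986, 0.0000] o=[-0.5031, 0.3791, 0.0000] → [0.2035, -0.1533, 0.4068, -0.6018, -0.7986, 0.0000]
J3: z=[-0.6018, -0.7986, 0.0000] o=[-0.6487, 0.4889, -0.5295] → [-0.2194, 0.1653, 0.5891, -0.6018, -0.7986, 0.0000]
V = J·q̇ = [-0.1059, -0.1553, 0.8697, -1.0339, -1.3721, 0.8410]

-0.1059 -0.1553 0.8697 -1.0339 -1.3721 0.8410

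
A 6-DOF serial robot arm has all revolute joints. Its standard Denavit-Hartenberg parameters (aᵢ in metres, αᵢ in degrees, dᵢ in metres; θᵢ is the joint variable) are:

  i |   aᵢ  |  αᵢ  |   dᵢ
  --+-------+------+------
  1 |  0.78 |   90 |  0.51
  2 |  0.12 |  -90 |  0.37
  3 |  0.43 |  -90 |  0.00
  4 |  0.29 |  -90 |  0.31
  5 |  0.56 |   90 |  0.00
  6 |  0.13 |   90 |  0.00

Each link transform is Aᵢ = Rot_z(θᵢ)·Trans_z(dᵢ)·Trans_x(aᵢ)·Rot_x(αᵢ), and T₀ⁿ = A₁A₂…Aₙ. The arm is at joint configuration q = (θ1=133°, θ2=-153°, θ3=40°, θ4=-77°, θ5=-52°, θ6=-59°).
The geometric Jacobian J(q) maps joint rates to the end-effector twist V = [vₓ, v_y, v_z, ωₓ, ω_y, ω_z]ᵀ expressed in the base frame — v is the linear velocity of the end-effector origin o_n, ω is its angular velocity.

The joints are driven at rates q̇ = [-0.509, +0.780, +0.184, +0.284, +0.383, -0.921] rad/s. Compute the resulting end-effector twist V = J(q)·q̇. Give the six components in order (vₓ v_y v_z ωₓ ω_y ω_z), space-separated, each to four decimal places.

o_n = [-1.1668, 0.4444, -0.0837]
J₁: ẑ×o_n = [-0.4444, -1.1668, 0.0000], ω = ẑ
J2: z=[0.7314, 0.6820, 0.0000] o=[-0.5320, 0.5705, 0.5100] → [-0.4049, 0.4342, 0.3408, 0.7314, 0.6820, 0.0000]
J3: z=[-0.3096, 0.3320, -0.8910] o=[-0.1884, 0.7446, 0.4555] → [-0.4465, 0.7048, 0.4178, -0.3096, 0.3320, -0.8910]
J4: z=[-0.9508, -0.1036, 0.2918] o=[-0.1904, 0.3414, 0.3060] → [0.0103, -0.6555, -0.1990, -0.9508, -0.1036, 0.2918]
J5: z=[0.0652, -0.9882, -0.1384] o=[-0.5730, 0.3420, 0.1220] → [0.2175, 0.0956, -0.5802, 0.0652, -0.9882, -0.1384]
J6: z=[-0.3469, -0.1525, 0.9254] o=[-1.0969, 0.3351, -0.0755] → [-0.0999, -0.0675, -0.0486, -0.3469, -0.1525, 0.9254]
V = J·q̇ = [0.0064, 0.9750, 0.1087, 0.5879, 0.3256, -1.4954]

0.0064 0.9750 0.1087 0.5879 0.3256 -1.4954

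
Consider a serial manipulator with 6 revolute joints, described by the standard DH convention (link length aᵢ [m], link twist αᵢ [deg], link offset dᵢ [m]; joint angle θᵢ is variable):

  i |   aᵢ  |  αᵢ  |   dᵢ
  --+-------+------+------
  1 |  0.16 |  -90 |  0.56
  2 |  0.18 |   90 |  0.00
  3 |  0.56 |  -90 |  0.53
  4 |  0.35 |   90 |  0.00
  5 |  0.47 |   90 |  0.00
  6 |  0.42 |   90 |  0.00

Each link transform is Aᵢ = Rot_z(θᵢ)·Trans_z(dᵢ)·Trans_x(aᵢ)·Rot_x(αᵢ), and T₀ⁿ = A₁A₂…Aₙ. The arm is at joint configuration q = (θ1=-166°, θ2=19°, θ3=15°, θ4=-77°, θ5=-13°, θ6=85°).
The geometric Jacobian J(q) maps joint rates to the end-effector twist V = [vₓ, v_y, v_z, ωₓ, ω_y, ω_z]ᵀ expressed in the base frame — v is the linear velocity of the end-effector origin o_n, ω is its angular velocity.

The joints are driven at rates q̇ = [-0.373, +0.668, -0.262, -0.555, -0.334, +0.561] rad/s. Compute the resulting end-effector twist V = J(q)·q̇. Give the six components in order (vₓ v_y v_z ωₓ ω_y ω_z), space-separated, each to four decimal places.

o_n = [-1.1126, -0.2552, 1.7515]
J₁: ẑ×o_n = [0.2552, -1.1126, 0.0000], ω = ẑ
J2: z=[0.2419, -0.9703, 0.0000] o=[-0.1552, -0.0387, 0.5600] → [-1.1562, -0.2883, -0.9813, 0.2419, -0.9703, 0.0000]
J3: z=[-0.3159, -0.0788, 0.9455] o=[-0.3204, -0.0799, 0.5014] → [0.0673, -0.3542, -0.0070, -0.3159, -0.0788, 0.9455]
J4: z=[0.4711, -0.8780, 0.0843] o=[-0.9490, -0.3860, 0.8264] → [-0.8233, -0.4496, -0.0821, 0.4711, -0.8780, 0.0843]
J5: z=[0.7314, 0.4423, 0.5191] o=[-1.1216, -0.4500, 1.1241] → [0.1764, -0.4543, 0.1385, 0.7314, 0.4423, 0.5191]
J6: z=[-0.3481, 0.8967, -0.2734] o=[-1.3972, -0.4410, 1.5047] → [0.2721, 0.0081, -0.3198, -0.3481, 0.8967, -0.2734]
V = J·q̇ = [-0.3344, 0.7211, -0.8338, -0.4567, 0.2151, -0.9943]

-0.3344 0.7211 -0.8338 -0.4567 0.2151 -0.9943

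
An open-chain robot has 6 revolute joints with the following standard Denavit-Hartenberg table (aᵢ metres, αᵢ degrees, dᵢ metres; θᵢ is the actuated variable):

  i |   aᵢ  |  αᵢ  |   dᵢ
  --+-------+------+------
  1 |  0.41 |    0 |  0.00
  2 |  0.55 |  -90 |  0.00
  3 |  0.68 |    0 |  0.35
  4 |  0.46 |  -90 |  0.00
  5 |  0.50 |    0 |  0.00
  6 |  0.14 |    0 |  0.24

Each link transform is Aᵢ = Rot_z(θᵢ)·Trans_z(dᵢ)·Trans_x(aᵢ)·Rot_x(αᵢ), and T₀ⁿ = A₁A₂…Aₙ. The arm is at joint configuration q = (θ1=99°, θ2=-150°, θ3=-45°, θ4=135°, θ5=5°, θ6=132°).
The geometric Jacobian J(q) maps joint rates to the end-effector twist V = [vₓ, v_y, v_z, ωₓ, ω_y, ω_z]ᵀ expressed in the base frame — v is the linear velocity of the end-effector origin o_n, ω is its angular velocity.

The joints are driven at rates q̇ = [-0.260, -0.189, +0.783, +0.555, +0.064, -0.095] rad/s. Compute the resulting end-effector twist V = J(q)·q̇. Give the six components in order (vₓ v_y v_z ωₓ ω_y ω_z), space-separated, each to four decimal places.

-0.6219 0.2947 -0.0555 1.0593 0.8179 -0.4490

o_n = [0.5975, -0.0769, -0.3749]
J₁: ẑ×o_n = [0.0769, 0.5975, -0.0000], ω = ẑ
J2: z=[0.0000, 0.0000, 1.0000] o=[-0.0641, 0.4050, 0.0000] → [0.4818, 0.6616, -0.0000, 0.0000, 0.0000, 1.0000]
J3: z=[0.7771, 0.6293, 0.0000] o=[0.2820, -0.0225, 0.0000] → [-0.2359, 0.2913, -0.2408, 0.7771, 0.6293, 0.0000]
J4: z=[0.7771, 0.6293, 0.0000] o=[0.8566, -0.1759, 0.4808] → [-0.5385, 0.6650, 0.2400, 0.7771, 0.6293, 0.0000]
J5: z=[-0.6293, 0.7771, -0.0000] o=[0.8566, -0.1759, 0.0208] → [-0.3075, -0.2490, 0.1391, -0.6293, 0.7771, -0.0000]
J6: z=[-0.6293, 0.7771, -0.0000] o=[0.8227, -0.2033, -0.4773] → [0.0796, 0.0644, 0.0955, -0.6293, 0.7771, -0.0000]
V = J·q̇ = [-0.6219, 0.2947, -0.0555, 1.0593, 0.8179, -0.4490]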